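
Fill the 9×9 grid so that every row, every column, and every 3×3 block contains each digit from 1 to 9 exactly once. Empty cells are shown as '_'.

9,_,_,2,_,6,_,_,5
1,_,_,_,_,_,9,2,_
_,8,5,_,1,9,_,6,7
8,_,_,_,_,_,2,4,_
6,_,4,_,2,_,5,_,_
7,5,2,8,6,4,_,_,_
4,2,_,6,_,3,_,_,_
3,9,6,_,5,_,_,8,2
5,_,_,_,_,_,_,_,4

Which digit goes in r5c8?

r3c1 = 2: row 3 has {1,5,6,7,8,9}; col 1 has {1,3,4,5,6,7,8,9}; box has {1,5,8,9} → only 2 remains.
r2c2 = 6: in row 2, 6 can only go here (every other open cell in that row sees a 6).
r4c9 = 6: in row 4, 6 can only go here (every other open cell in that row sees a 6).
r5c9 = 8: in row 5, 8 can only go here (every other open cell in that row sees an 8).
r2c9 = 3: row 2 has {1,2,6,9}; col 9 has {2,4,5,6,7,8}; box has {2,5,6,7,9} → only 3 remains.
r3c7 = 4: row 3 has {1,2,5,6,7,8,9}; col 7 has {2,5,9}; box has {2,3,5,6,7,9} → only 4 remains.
r1c8 = 1: row 1 has {2,5,6,9}; col 8 has {2,4,6,8}; box has {2,3,4,5,6,7,9} → only 1 remains.
r2c3 = 7: row 2 has {1,2,3,6,9}; col 3 has {2,4,5,6}; box has {1,2,5,6,8,9} → only 7 remains.
r3c4 = 3: row 3 has {1,2,4,5,6,7,8,9}; col 4 has {2,6,8}; box has {1,2,6,9} → only 3 remains.
r1c3 = 3: row 1 has {1,2,5,6,9}; col 3 has {2,4,5,6,7}; box has {1,2,5,6,7,8,9} → only 3 remains.
r1c7 = 8: row 1 has {1,2,3,5,6,9}; col 7 has {2,4,5,9}; box has {1,2,3,4,5,6,7,9} → only 8 remains.
r1c2 = 4: row 1 has {1,2,3,5,6,8,9}; col 2 has {2,5,6,8,9}; box has {1,2,3,5,6,7,8,9} → only 4 remains.
r1c5 = 7: row 1 has {1,2,3,4,5,6,8,9}; col 5 has {1,2,5,6}; box has {1,2,3,6,9} → only 7 remains.
r7c8 = 5: in row 7, 5 can only go here (every other open cell in that row sees a 5).
r7c7 = 7: in row 7, 7 can only go here (every other open cell in that row sees a 7).
r8c7 = 1: row 8 has {2,3,5,6,8,9}; col 7 has {2,4,5,7,8,9}; box has {2,4,5,7,8} → only 1 remains.
r6c7 = 3: row 6 has {2,4,5,6,7,8}; col 7 has {1,2,4,5,7,8,9}; box has {2,4,5,6,8} → only 3 remains.
r6c8 = 9: row 6 has {2,3,4,5,6,7,8}; col 8 has {1,2,4,5,6,8}; box has {2,3,4,5,6,8} → only 9 remains.
r6c9 = 1: row 6 has {2,3,4,5,6,7,8,9}; col 9 has {2,3,4,5,6,7,8}; box has {2,3,4,5,6,8,9} → only 1 remains.
r7c9 = 9: row 7 has {2,3,4,5,6,7}; col 9 has {1,2,3,4,5,6,7,8}; box has {1,2,4,5,7,8} → only 9 remains.
r8c6 = 7: row 8 has {1,2,3,5,6,8,9}; col 6 has {3,4,6,9}; box has {3,5,6} → only 7 remains.
r9c7 = 6: row 9 has {4,5}; col 7 has {1,2,3,4,5,7,8,9}; box has {1,2,4,5,7,8,9} → only 6 remains.
r9c8 = 3: row 9 has {4,5,6}; col 8 has {1,2,4,5,6,8,9}; box has {1,2,4,5,6,7,8,9} → only 3 remains.
r5c6 = 1: row 5 has {2,4,5,6,8}; col 6 has {3,4,6,7,9}; box has {2,4,6,8} → only 1 remains.
r5c8 = 7: row 5 has {1,2,4,5,6,8}; col 8 has {1,2,3,4,5,6,8,9}; box has {1,2,3,4,5,6,8,9} → only 7 remains.

7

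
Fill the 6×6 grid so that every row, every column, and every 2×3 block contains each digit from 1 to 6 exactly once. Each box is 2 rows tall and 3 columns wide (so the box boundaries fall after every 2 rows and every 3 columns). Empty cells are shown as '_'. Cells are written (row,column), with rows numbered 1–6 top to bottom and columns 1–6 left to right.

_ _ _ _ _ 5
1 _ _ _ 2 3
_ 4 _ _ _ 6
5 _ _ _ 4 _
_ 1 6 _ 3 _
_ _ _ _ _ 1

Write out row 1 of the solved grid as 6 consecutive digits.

(4,6) = 2: row 4 has {4,5}; col 6 has {1,3,5,6}; box has {4,6} → only 2 remains.
(5,6) = 4: row 5 has {1,3,6}; col 6 has {1,2,3,5,6}; box has {1,3} → only 4 remains.
(5,1) = 2: row 5 has {1,3,4,6}; col 1 has {1,5}; box has {1,6} → only 2 remains.
(5,4) = 5: row 5 has {1,2,3,4,6}; col 4 has {}; box has {1,3,4} → only 5 remains.
(6,5) = 6: row 6 has {1}; col 5 has {2,3,4}; box has {1,3,4,5} → only 6 remains.
(1,5) = 1: row 1 has {5}; col 5 has {2,3,4,6}; box has {2,3,5} → only 1 remains.
(3,1) = 3: row 3 has {4,6}; col 1 has {1,2,5}; box has {4,5} → only 3 remains.
(3,4) = 1: row 3 has {3,4,6}; col 4 has {5}; box has {2,4,6} → only 1 remains.
(3,5) = 5: row 3 has {1,3,4,6}; col 5 has {1,2,3,4,6}; box has {1,2,4,6} → only 5 remains.
(4,2) = 6: row 4 has {2,4,5}; col 2 has {1,4}; box has {3,4,5} → only 6 remains.
(4,3) = 1: row 4 has {2,4,5,6}; col 3 has {6}; box has {3,4,5,6} → only 1 remains.
(4,4) = 3: row 4 has {1,2,4,5,6}; col 4 has {1,5}; box has {1,2,4,5,6} → only 3 remains.
(6,1) = 4: row 6 has {1,6}; col 1 has {1,2,3,5}; box has {1,2,6} → only 4 remains.
(6,4) = 2: row 6 has {1,4,6}; col 4 has {1,3,5}; box has {1,3,4,5,6} → only 2 remains.
(1,1) = 6: row 1 has {1,5}; col 1 has {1,2,3,4,5}; box has {1} → only 6 remains.
(1,4) = 4: row 1 has {1,5,6}; col 4 has {1,2,3,5}; box has {1,2,3,5} → only 4 remains.
(2,2) = 5: row 2 has {1,2,3}; col 2 has {1,4,6}; box has {1,6} → only 5 remains.
(2,3) = 4: row 2 has {1,2,3,5}; col 3 has {1,6}; box has {1,5,6} → only 4 remains.
(2,4) = 6: row 2 has {1,2,3,4,5}; col 4 has {1,2,3,4,5}; box has {1,2,3,4,5} → only 6 remains.
(3,3) = 2: row 3 has {1,3,4,5,6}; col 3 has {1,4,6}; box has {1,3,4,5,6} → only 2 remains.
(6,2) = 3: row 6 has {1,2,4,6}; col 2 has {1,4,5,6}; box has {1,2,4,6} → only 3 remains.
(6,3) = 5: row 6 has {1,2,3,4,6}; col 3 has {1,2,4,6}; box has {1,2,3,4,6} → only 5 remains.
(1,2) = 2: row 1 has {1,4,5,6}; col 2 has {1,3,4,5,6}; box has {1,4,5,6} → only 2 remains.
(1,3) = 3: row 1 has {1,2,4,5,6}; col 3 has {1,2,4,5,6}; box has {1,2,4,5,6} → only 3 remains.

623415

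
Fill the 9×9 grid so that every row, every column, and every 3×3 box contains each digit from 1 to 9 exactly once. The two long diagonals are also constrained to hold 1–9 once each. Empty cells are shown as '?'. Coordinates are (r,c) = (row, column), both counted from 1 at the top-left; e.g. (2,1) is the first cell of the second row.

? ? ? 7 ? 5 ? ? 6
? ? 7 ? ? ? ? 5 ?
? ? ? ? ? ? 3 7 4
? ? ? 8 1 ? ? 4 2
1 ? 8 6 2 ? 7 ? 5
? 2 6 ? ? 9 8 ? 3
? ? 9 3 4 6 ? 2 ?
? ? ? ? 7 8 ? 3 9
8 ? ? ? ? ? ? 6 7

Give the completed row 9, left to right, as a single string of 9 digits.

(1,1) = 4 (sole candidate).
(4,6) = 7 (sole candidate).
(5,8) = 9 (sole candidate).
(6,4) = 4 (sole candidate).
(6,5) = 5 (sole candidate).
(6,8) = 1 (sole candidate).
(8,2) = 1 (sole candidate).
(9,5) = 9: row 9 has {6,7,8}; col 5 has {1,2,4,5,7}; box has {3,4,6,7,8} → only 9 remains.
(1,8) = 8 (sole candidate).
(2,2) = 6 (sole candidate).
(2,9) = 1 (sole candidate).
(4,7) = 6 (sole candidate).
(5,6) = 3 (sole candidate).
(6,1) = 7 (sole candidate).
(7,1) = 5 (sole candidate).
(7,2) = 7 (sole candidate).
(7,7) = 1 (sole candidate).
(7,9) = 8 (sole candidate).
(1,5) = 3 (sole candidate).
(2,5) = 8 (sole candidate).
(3,3) = 5 (sole candidate).
(3,5) = 6 (sole candidate).
(4,3) = 3 (sole candidate).
(5,2) = 4 (sole candidate).
(9,2) = 3: row 9 has {6,7,8,9}; col 2 has {1,2,4,6,7}; box has {1,5,7,8,9} → only 3 remains.
(1,2) = 9 (sole candidate).
(1,7) = 2 (sole candidate).
(2,7) = 9 (sole candidate).
(3,1) = 2 (sole candidate).
(3,2) = 8 (sole candidate).
(3,6) = 1 (sole candidate).
(4,1) = 9 (sole candidate).
(4,2) = 5 (sole candidate).
(8,1) = 6 (sole candidate).
(9,6) = 2: row 9 has {3,6,7,8,9}; col 6 has {1,3,5,6,7,8,9}; box has {3,4,6,7,8,9} → only 2 remains.
(1,3) = 1 (sole candidate).
(2,1) = 3 (sole candidate).
(2,4) = 2 (sole candidate).
(2,6) = 4 (sole candidate).
(3,4) = 9 (sole candidate).
(8,4) = 5 (sole candidate).
(8,7) = 4 (sole candidate).
(9,3) = 4: row 9 has {2,3,6,7,8,9}; col 3 has {1,3,5,6,7,8,9}; box has {1,3,5,6,7,8,9} → only 4 remains.
(9,4) = 1: row 9 has {2,3,4,6,7,8,9}; col 4 has {2,3,4,5,6,7,8,9}; box has {2,3,4,5,6,7,8,9} → only 1 remains.
(9,7) = 5: row 9 has {1,2,3,4,6,7,8,9}; col 7 has {1,2,3,4,6,7,8,9}; box has {1,2,3,4,6,7,8,9} → only 5 remains.

834192567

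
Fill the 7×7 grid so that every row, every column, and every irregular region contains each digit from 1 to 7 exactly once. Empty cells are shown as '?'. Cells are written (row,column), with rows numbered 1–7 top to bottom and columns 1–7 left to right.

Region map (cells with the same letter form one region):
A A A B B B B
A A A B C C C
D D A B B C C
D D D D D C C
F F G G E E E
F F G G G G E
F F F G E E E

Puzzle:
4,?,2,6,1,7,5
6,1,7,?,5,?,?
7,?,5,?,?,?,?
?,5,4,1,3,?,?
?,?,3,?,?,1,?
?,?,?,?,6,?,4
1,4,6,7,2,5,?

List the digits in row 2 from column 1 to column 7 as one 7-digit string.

6173542

(1,2) = 3 (sole candidate).
(3,5) = 4 (sole candidate).
(4,1) = 2 (sole candidate).
(4,6) = 6 (sole candidate).
(4,7) = 7 (sole candidate).
(5,1) = 5 (sole candidate).
(5,5) = 7 (sole candidate).
(5,7) = 6 (sole candidate).
(6,1) = 3 (sole candidate).
(6,3) = 1 (sole candidate).
(6,6) = 2 (sole candidate).
(7,7) = 3 (sole candidate).
(2,7) = 2: row 2 has {1,5,6,7}; col 7 has {3,4,5,6,7}; region has {5,6,7} → only 2 remains.
(3,2) = 6 (sole candidate).
(3,6) = 3 (sole candidate).
(3,7) = 1 (sole candidate).
(5,2) = 2 (sole candidate).
(5,4) = 4 (sole candidate).
(6,2) = 7 (sole candidate).
(6,4) = 5 (sole candidate).
(2,4) = 3: row 2 has {1,2,5,6,7}; col 4 has {1,4,5,6,7}; region has {1,4,5,6,7} → only 3 remains.
(2,6) = 4: row 2 has {1,2,3,5,6,7}; col 6 has {1,2,3,5,6,7}; region has {1,2,3,5,6,7} → only 4 remains.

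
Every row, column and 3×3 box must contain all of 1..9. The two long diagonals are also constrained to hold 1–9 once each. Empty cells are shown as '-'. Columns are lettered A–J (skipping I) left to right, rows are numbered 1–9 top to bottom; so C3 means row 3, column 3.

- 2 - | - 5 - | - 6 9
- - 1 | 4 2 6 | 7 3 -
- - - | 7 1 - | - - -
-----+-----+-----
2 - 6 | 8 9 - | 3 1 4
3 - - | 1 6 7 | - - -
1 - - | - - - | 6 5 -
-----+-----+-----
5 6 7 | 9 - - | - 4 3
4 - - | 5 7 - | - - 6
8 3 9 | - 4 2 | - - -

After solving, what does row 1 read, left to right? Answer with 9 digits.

A1 = 7: row 1 has {2,5,6,9}; col 1 has {1,2,3,4,5,8}; box has {1,2}; main diagonal has {6,8} → only 7 remains.
D1 = 3: row 1 has {2,5,6,7,9}; col 4 has {1,4,5,7,8,9}; box has {1,2,4,5,6,7} → only 3 remains.
F1 = 8: row 1 has {2,3,5,6,7,9}; col 6 has {2,6,7}; box has {1,2,3,4,5,6,7} → only 8 remains.
A2 = 9: row 2 has {1,2,3,4,6,7}; col 1 has {1,2,3,4,5,7,8}; box has {1,2,7} → only 9 remains.
B2 = 5: row 2 has {1,2,3,4,6,7,9}; col 2 has {2,3,6}; box has {1,2,7,9}; main diagonal has {6,7,8} → only 5 remains.
J2 = 8: row 2 has {1,2,3,4,5,6,7,9}; col 9 has {3,4,6,9}; box has {3,6,7,9} → only 8 remains.
A3 = 6: row 3 has {1,7}; col 1 has {1,2,3,4,5,7,8,9}; box has {1,2,5,7,9} → only 6 remains.
F3 = 9: row 3 has {1,6,7}; col 6 has {2,6,7,8}; box has {1,2,3,4,5,6,7,8} → only 9 remains.
H3 = 2: row 3 has {1,6,7,9}; col 8 has {1,3,4,5,6}; box has {3,6,7,8,9} → only 2 remains.
J3 = 5: row 3 has {1,2,6,7,9}; col 9 has {3,4,6,8,9}; box has {2,3,6,7,8,9} → only 5 remains.
B4 = 7: row 4 has {1,2,3,4,6,8,9}; col 2 has {2,3,5,6}; box has {1,2,3,6} → only 7 remains.
F4 = 5: row 4 has {1,2,3,4,6,7,8,9}; col 6 has {2,6,7,8,9}; box has {1,6,7,8,9}; anti-diagonal has {3,6,7,8,9} → only 5 remains.
J5 = 2: row 5 has {1,3,6,7}; col 9 has {3,4,5,6,8,9}; box has {1,3,4,5,6} → only 2 remains.
D6 = 2: row 6 has {1,5,6}; col 4 has {1,3,4,5,7,8,9}; box has {1,5,6,7,8,9}; anti-diagonal has {3,5,6,7,8,9} → only 2 remains.
E6 = 3: row 6 has {1,2,5,6}; col 5 has {1,2,4,5,6,7,9}; box has {1,2,5,6,7,8,9} → only 3 remains.
F6 = 4: row 6 has {1,2,3,5,6}; col 6 has {2,5,6,7,8,9}; box has {1,2,3,5,6,7,8,9}; main diagonal has {5,6,7,8} → only 4 remains.
J6 = 7: row 6 has {1,2,3,4,5,6}; col 9 has {2,3,4,5,6,8,9}; box has {1,2,3,4,5,6} → only 7 remains.
E7 = 8: row 7 has {3,4,5,6,7,9}; col 5 has {1,2,3,4,5,6,7,9}; box has {2,4,5,7,9} → only 8 remains.
F7 = 1: row 7 has {3,4,5,6,7,8,9}; col 6 has {2,4,5,6,7,8,9}; box has {2,4,5,7,8,9} → only 1 remains.
G7 = 2: row 7 has {1,3,4,5,6,7,8,9}; col 7 has {3,6,7}; box has {3,4,6}; main diagonal has {4,5,6,7,8} → only 2 remains.
B8 = 1: row 8 has {4,5,6,7}; col 2 has {2,3,5,6,7}; box has {3,4,5,6,7,8,9}; anti-diagonal has {2,3,5,6,7,8,9} → only 1 remains.
C8 = 2: row 8 has {1,4,5,6,7}; col 3 has {1,6,7,9}; box has {1,3,4,5,6,7,8,9} → only 2 remains.
F8 = 3: row 8 has {1,2,4,5,6,7}; col 6 has {1,2,4,5,6,7,8,9}; box has {1,2,4,5,7,8,9} → only 3 remains.
H8 = 9: row 8 has {1,2,3,4,5,6,7}; col 8 has {1,2,3,4,5,6}; box has {2,3,4,6}; main diagonal has {2,4,5,6,7,8} → only 9 remains.
D9 = 6: row 9 has {2,3,4,8,9}; col 4 has {1,2,3,4,5,7,8,9}; box has {1,2,3,4,5,7,8,9} → only 6 remains.
H9 = 7: row 9 has {2,3,4,6,8,9}; col 8 has {1,2,3,4,5,6,9}; box has {2,3,4,6,9} → only 7 remains.
J9 = 1: row 9 has {2,3,4,6,7,8,9}; col 9 has {2,3,4,5,6,7,8,9}; box has {2,3,4,6,7,9}; main diagonal has {2,4,5,6,7,8,9} → only 1 remains.
C1 = 4: row 1 has {2,3,5,6,7,8,9}; col 3 has {1,2,6,7,9}; box has {1,2,5,6,7,9} → only 4 remains.
G1 = 1: row 1 has {2,3,4,5,6,7,8,9}; col 7 has {2,3,6,7}; box has {2,3,5,6,7,8,9} → only 1 remains.

724358169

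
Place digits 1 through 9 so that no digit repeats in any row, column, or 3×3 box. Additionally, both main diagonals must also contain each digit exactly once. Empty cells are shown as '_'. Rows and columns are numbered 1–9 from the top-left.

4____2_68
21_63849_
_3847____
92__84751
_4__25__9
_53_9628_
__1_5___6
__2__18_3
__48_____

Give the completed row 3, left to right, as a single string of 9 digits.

r1c5 = 1: row 1 has {2,4,6,8}; col 5 has {2,3,5,7,8,9}; box has {2,3,4,6,7,8} → only 1 remains.
r3c6 = 9: row 3 has {3,4,7,8}; col 6 has {1,2,4,5,6,8}; box has {1,2,3,4,6,7,8} → only 9 remains.
r3c7 = 5: row 3 has {3,4,7,8,9}; col 7 has {2,4,7,8}; box has {4,6,8,9}; anti-diagonal has {1,2,4,8,9} → only 5 remains.
r3c9 = 2: row 3 has {3,4,5,7,8,9}; col 9 has {1,3,6,8,9}; box has {4,5,6,8,9} → only 2 remains.
r4c3 = 6: row 4 has {1,2,4,5,7,8,9}; col 3 has {1,2,3,4,8}; box has {2,3,4,5,9} → only 6 remains.
r4c4 = 3: row 4 has {1,2,4,5,6,7,8,9}; col 4 has {4,6,8}; box has {2,4,5,6,8,9}; main diagonal has {1,2,4,6,8} → only 3 remains.
r5c3 = 7: row 5 has {2,4,5,9}; col 3 has {1,2,3,4,6,8}; box has {2,3,4,5,6,9} → only 7 remains.
r5c4 = 1: row 5 has {2,4,5,7,9}; col 4 has {3,4,6,8}; box has {2,3,4,5,6,8,9} → only 1 remains.
r5c8 = 3: row 5 has {1,2,4,5,7,9}; col 8 has {5,6,8,9}; box has {1,2,5,7,8,9} → only 3 remains.
r6c1 = 1: row 6 has {2,3,5,6,8,9}; col 1 has {2,4,9}; box has {2,3,4,5,6,7,9} → only 1 remains.
r6c4 = 7: row 6 has {1,2,3,5,6,8,9}; col 4 has {1,3,4,6,8}; box has {1,2,3,4,5,6,8,9}; anti-diagonal has {1,2,4,5,8,9} → only 7 remains.
r6c9 = 4: row 6 has {1,2,3,5,6,7,8,9}; col 9 has {1,2,3,6,8,9}; box has {1,2,3,5,7,8,9} → only 4 remains.
r7c7 = 9: row 7 has {1,5,6}; col 7 has {2,4,5,7,8}; box has {3,6,8}; main diagonal has {1,2,3,4,6,8} → only 9 remains.
r8c2 = 6: row 8 has {1,2,3,8}; col 2 has {1,2,3,4,5}; box has {1,2,4}; anti-diagonal has {1,2,4,5,7,8,9} → only 6 remains.
r8c4 = 9: row 8 has {1,2,3,6,8}; col 4 has {1,3,4,6,7,8}; box has {1,5,8} → only 9 remains.
r8c5 = 4: row 8 has {1,2,3,6,8,9}; col 5 has {1,2,3,5,7,8,9}; box has {1,5,8,9} → only 4 remains.
r8c8 = 7: row 8 has {1,2,3,4,6,8,9}; col 8 has {3,5,6,8,9}; box has {3,6,8,9}; main diagonal has {1,2,3,4,6,8,9} → only 7 remains.
r9c1 = 3: row 9 has {4,8}; col 1 has {1,2,4,9}; box has {1,2,4,6}; anti-diagonal has {1,2,4,5,6,7,8,9} → only 3 remains.
r9c5 = 6: row 9 has {3,4,8}; col 5 has {1,2,3,4,5,7,8,9}; box has {1,4,5,8,9} → only 6 remains.
r9c6 = 7: row 9 has {3,4,6,8}; col 6 has {1,2,4,5,6,8,9}; box has {1,4,5,6,8,9} → only 7 remains.
r9c7 = 1: row 9 has {3,4,6,7,8}; col 7 has {2,4,5,7,8,9}; box has {3,6,7,8,9} → only 1 remains.
r9c8 = 2: row 9 has {1,3,4,6,7,8}; col 8 has {3,5,6,7,8,9}; box has {1,3,6,7,8,9} → only 2 remains.
r9c9 = 5: row 9 has {1,2,3,4,6,7,8}; col 9 has {1,2,3,4,6,8,9}; box has {1,2,3,6,7,8,9}; main diagonal has {1,2,3,4,6,7,8,9} → only 5 remains.
r1c4 = 5: row 1 has {1,2,4,6,8}; col 4 has {1,3,4,6,7,8,9}; box has {1,2,3,4,6,7,8,9} → only 5 remains.
r1c7 = 3: row 1 has {1,2,4,5,6,8}; col 7 has {1,2,4,5,7,8,9}; box has {2,4,5,6,8,9} → only 3 remains.
r2c3 = 5: row 2 has {1,2,3,4,6,8,9}; col 3 has {1,2,3,4,6,7,8}; box has {1,2,3,4,8} → only 5 remains.
r2c9 = 7: row 2 has {1,2,3,4,5,6,8,9}; col 9 has {1,2,3,4,5,6,8,9}; box has {2,3,4,5,6,8,9} → only 7 remains.
r3c1 = 6: row 3 has {2,3,4,5,7,8,9}; col 1 has {1,2,3,4,9}; box has {1,2,3,4,5,8} → only 6 remains.
r3c8 = 1: row 3 has {2,3,4,5,6,7,8,9}; col 8 has {2,3,5,6,7,8,9}; box has {2,3,4,5,6,7,8,9} → only 1 remains.

638479512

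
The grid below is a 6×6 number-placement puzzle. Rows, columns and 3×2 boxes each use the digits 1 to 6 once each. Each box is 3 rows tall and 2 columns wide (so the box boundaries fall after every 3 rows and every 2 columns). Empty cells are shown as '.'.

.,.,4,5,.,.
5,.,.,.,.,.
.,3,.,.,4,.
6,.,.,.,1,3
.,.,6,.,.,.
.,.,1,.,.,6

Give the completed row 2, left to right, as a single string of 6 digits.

543162

R3C3 = 2: row 3 has {3,4}; col 3 has {1,4,6}; box has {4,5} → only 2 remains.
R4C3 = 5: row 4 has {1,3,6}; col 3 has {1,2,4,6}; box has {1,6} → only 5 remains.
R2C3 = 3: row 2 has {5}; col 3 has {1,2,4,5,6}; box has {2,4,5} → only 3 remains.
R3C1 = 1: row 3 has {2,3,4}; col 1 has {5,6}; box has {3,5} → only 1 remains.
R3C4 = 6: row 3 has {1,2,3,4}; col 4 has {5}; box has {2,3,4,5} → only 6 remains.
R3C6 = 5: row 3 has {1,2,3,4,6}; col 6 has {3,6}; box has {4} → only 5 remains.
R1C1 = 2: row 1 has {4,5}; col 1 has {1,5,6}; box has {1,3,5} → only 2 remains.
R1C2 = 6: row 1 has {2,4,5}; col 2 has {3}; box has {1,2,3,5} → only 6 remains.
R1C5 = 3: row 1 has {2,4,5,6}; col 5 has {1,4}; box has {4,5} → only 3 remains.
R1C6 = 1: row 1 has {2,3,4,5,6}; col 6 has {3,5,6}; box has {3,4,5} → only 1 remains.
R2C2 = 4: row 2 has {3,5}; col 2 has {3,6}; box has {1,2,3,5,6} → only 4 remains.
R2C4 = 1: row 2 has {3,4,5}; col 4 has {5,6}; box has {2,3,4,5,6} → only 1 remains.
R2C6 = 2: row 2 has {1,3,4,5}; col 6 has {1,3,5,6}; box has {1,3,4,5} → only 2 remains.
R4C2 = 2: row 4 has {1,3,5,6}; col 2 has {3,4,6}; box has {6} → only 2 remains.
R4C4 = 4: row 4 has {1,2,3,5,6}; col 4 has {1,5,6}; box has {1,5,6} → only 4 remains.
R5C6 = 4: row 5 has {6}; col 6 has {1,2,3,5,6}; box has {1,3,6} → only 4 remains.
R6C2 = 5: row 6 has {1,6}; col 2 has {2,3,4,6}; box has {2,6} → only 5 remains.
R6C5 = 2: row 6 has {1,5,6}; col 5 has {1,3,4}; box has {1,3,4,6} → only 2 remains.
R2C5 = 6: row 2 has {1,2,3,4,5}; col 5 has {1,2,3,4}; box has {1,2,3,4,5} → only 6 remains.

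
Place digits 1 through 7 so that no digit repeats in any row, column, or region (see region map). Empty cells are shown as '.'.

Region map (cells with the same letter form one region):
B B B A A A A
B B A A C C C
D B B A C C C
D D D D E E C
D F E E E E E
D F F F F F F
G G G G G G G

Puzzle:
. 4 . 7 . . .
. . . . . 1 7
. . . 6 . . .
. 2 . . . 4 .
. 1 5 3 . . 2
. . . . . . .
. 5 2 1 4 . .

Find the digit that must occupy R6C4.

4

R4C4 = 5: row 4 has {2,4}; col 4 has {1,3,6,7}; region has {2} → only 5 remains.
R5C1 = 4: in row 5, 4 can only go here (every other open cell in that row sees a 4).
R3C7 = 4: in row 3, 4 can only go here (every other open cell in that row sees a 4).
R6C1 = 1: in row 6, 1 can only go here (every other open cell in that row sees a 1).
R3C3 = 1: in row 3, 1 can only go here (every other open cell in that row sees a 1).
R4C5 = 1: in row 4, 1 can only go here (every other open cell in that row sees a 1).
R1C7 = 1: in row 1, 1 can only go here (every other open cell in that row sees a 1).
R6C7 = 5: in column 7, 5 can only go here (every other open cell in that column sees a 5).
R3C2 = 7: in region B, 7 can only go here (every other open cell in that region sees a 7).
R3C1 = 3: row 3 has {1,4,6,7}; col 1 has {1,4}; region has {1,2,4,5} → only 3 remains.
R4C7 = 3: in row 4, 3 can only go here (every other open cell in that row sees a 3).
R7C7 = 6: row 7 has {1,2,4,5}; col 7 has {1,2,3,4,5,7}; region has {1,2,4,5} → only 6 remains.
R7C1 = 7: row 7 has {1,2,4,5,6}; col 1 has {1,3,4}; region has {1,2,4,5,6} → only 7 remains.
R7C6 = 3: row 7 has {1,2,4,5,6,7}; col 6 has {1,4}; region has {1,2,4,5,6,7} → only 3 remains.
R4C1 = 6: row 4 has {1,2,3,4,5}; col 1 has {1,3,4,7}; region has {1,2,3,4,5} → only 6 remains.
R4C3 = 7: row 4 has {1,2,3,4,5,6}; col 3 has {1,2,5}; region has {1,2,3,4,5,6} → only 7 remains.
R1C3 = 6: in row 1, 6 can only go here (every other open cell in that row sees a 6).
R2C2 = 3: row 2 has {1,7}; col 2 has {1,2,4,5,7}; region has {1,4,6,7} → only 3 remains.
R2C3 = 4: row 2 has {1,3,7}; col 3 has {1,2,5,6,7}; region has {1,6,7} → only 4 remains.
R2C4 = 2: row 2 has {1,3,4,7}; col 4 has {1,3,5,6,7}; region has {1,4,6,7} → only 2 remains.
R6C2 = 6: row 6 has {1,5}; col 2 has {1,2,3,4,5,7}; region has {1,5} → only 6 remains.
R6C3 = 3: row 6 has {1,5,6}; col 3 has {1,2,4,5,6,7}; region has {1,5,6} → only 3 remains.
R6C4 = 4: row 6 has {1,3,5,6}; col 4 has {1,2,3,5,6,7}; region has {1,3,5,6} → only 4 remains.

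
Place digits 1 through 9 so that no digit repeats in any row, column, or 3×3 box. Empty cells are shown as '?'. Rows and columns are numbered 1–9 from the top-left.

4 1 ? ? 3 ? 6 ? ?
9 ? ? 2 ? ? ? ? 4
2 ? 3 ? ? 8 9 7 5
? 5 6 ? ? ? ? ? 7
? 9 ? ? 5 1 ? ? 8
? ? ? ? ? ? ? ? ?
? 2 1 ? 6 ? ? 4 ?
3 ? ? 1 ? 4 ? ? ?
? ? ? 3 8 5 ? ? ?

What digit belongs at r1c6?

r1c9 = 2 (sole candidate).
r3c2 = 6 (sole candidate).
r3c4 = 4 (sole candidate).
r3c5 = 1 (sole candidate).
r5c1 = 7 (sole candidate).
r5c4 = 6 (sole candidate).
r9c1 = 6 (sole candidate).
r1c8 = 8 (sole candidate).
r2c5 = 7 (sole candidate).
r2c6 = 6 (sole candidate).
r1c6 = 9: row 1 has {1,2,3,4,6,8}; col 6 has {1,4,5,6,8}; box has {1,2,3,4,6,7,8} → only 9 remains.

9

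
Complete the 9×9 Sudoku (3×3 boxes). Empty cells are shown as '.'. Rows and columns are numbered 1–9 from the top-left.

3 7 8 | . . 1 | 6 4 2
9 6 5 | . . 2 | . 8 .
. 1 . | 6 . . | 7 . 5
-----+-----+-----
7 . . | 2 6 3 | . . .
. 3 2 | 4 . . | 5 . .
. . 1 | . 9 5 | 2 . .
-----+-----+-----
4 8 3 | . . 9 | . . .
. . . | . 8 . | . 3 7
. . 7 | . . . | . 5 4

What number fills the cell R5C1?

R1C5 = 5: row 1 has {1,2,3,4,6,7,8}; col 5 has {6,8,9}; box has {1,2,6} → only 5 remains.
R3C1 = 2: row 3 has {1,5,6,7}; col 1 has {3,4,7,9}; box has {1,3,5,6,7,8,9} → only 2 remains.
R3C3 = 4: row 3 has {1,2,5,6,7}; col 3 has {1,2,3,5,7,8}; box has {1,2,3,5,6,7,8,9} → only 4 remains.
R3C5 = 3: row 3 has {1,2,4,5,6,7}; col 5 has {5,6,8,9}; box has {1,2,5,6} → only 3 remains.
R3C6 = 8: row 3 has {1,2,3,4,5,6,7}; col 6 has {1,2,3,5,9}; box has {1,2,3,5,6} → only 8 remains.
R3C8 = 9: row 3 has {1,2,3,4,5,6,7,8}; col 8 has {3,4,5,8}; box has {2,4,5,6,7,8} → only 9 remains.
R4C3 = 9: row 4 has {2,3,6,7}; col 3 has {1,2,3,4,5,7,8}; box has {1,2,3,7} → only 9 remains.
R4C8 = 1: row 4 has {2,3,6,7,9}; col 8 has {3,4,5,8,9}; box has {2,5} → only 1 remains.
R4C9 = 8: row 4 has {1,2,3,6,7,9}; col 9 has {2,4,5,7}; box has {1,2,5} → only 8 remains.
R5C6 = 7: row 5 has {2,3,4,5}; col 6 has {1,2,3,5,8,9}; box has {2,3,4,5,6,9} → only 7 remains.
R5C8 = 6: row 5 has {2,3,4,5,7}; col 8 has {1,3,4,5,8,9}; box has {1,2,5,8} → only 6 remains.
R5C9 = 9: row 5 has {2,3,4,5,6,7}; col 9 has {2,4,5,7,8}; box has {1,2,5,6,8} → only 9 remains.
R6C2 = 4: row 6 has {1,2,5,9}; col 2 has {1,3,6,7,8}; box has {1,2,3,7,9} → only 4 remains.
R6C4 = 8: row 6 has {1,2,4,5,9}; col 4 has {2,4,6}; box has {2,3,4,5,6,7,9} → only 8 remains.
R6C8 = 7: row 6 has {1,2,4,5,8,9}; col 8 has {1,3,4,5,6,8,9}; box has {1,2,5,6,8,9} → only 7 remains.
R6C9 = 3: row 6 has {1,2,4,5,7,8,9}; col 9 has {2,4,5,7,8,9}; box has {1,2,5,6,7,8,9} → only 3 remains.
R7C7 = 1: row 7 has {3,4,8,9}; col 7 has {2,5,6,7}; box has {3,4,5,7} → only 1 remains.
R7C8 = 2: row 7 has {1,3,4,8,9}; col 8 has {1,3,4,5,6,7,8,9}; box has {1,3,4,5,7} → only 2 remains.
R7C9 = 6: row 7 has {1,2,3,4,8,9}; col 9 has {2,3,4,5,7,8,9}; box has {1,2,3,4,5,7} → only 6 remains.
R8C3 = 6: row 8 has {3,7,8}; col 3 has {1,2,3,4,5,7,8,9}; box has {3,4,7,8} → only 6 remains.
R8C6 = 4: row 8 has {3,6,7,8}; col 6 has {1,2,3,5,7,8,9}; box has {8,9} → only 4 remains.
R8C7 = 9: row 8 has {3,4,6,7,8}; col 7 has {1,2,5,6,7}; box has {1,2,3,4,5,6,7} → only 9 remains.
R9C1 = 1: row 9 has {4,5,7}; col 1 has {2,3,4,7,9}; box has {3,4,6,7,8} → only 1 remains.
R9C4 = 3: row 9 has {1,4,5,7}; col 4 has {2,4,6,8}; box has {4,8,9} → only 3 remains.
R9C5 = 2: row 9 has {1,3,4,5,7}; col 5 has {3,5,6,8,9}; box has {3,4,8,9} → only 2 remains.
R9C6 = 6: row 9 has {1,2,3,4,5,7}; col 6 has {1,2,3,4,5,7,8,9}; box has {2,3,4,8,9} → only 6 remains.
R9C7 = 8: row 9 has {1,2,3,4,5,6,7}; col 7 has {1,2,5,6,7,9}; box has {1,2,3,4,5,6,7,9} → only 8 remains.
R1C4 = 9: row 1 has {1,2,3,4,5,6,7,8}; col 4 has {2,3,4,6,8}; box has {1,2,3,5,6,8} → only 9 remains.
R2C4 = 7: row 2 has {2,5,6,8,9}; col 4 has {2,3,4,6,8,9}; box has {1,2,3,5,6,8,9} → only 7 remains.
R2C5 = 4: row 2 has {2,5,6,7,8,9}; col 5 has {2,3,5,6,8,9}; box has {1,2,3,5,6,7,8,9} → only 4 remains.
R2C7 = 3: row 2 has {2,4,5,6,7,8,9}; col 7 has {1,2,5,6,7,8,9}; box has {2,4,5,6,7,8,9} → only 3 remains.
R2C9 = 1: row 2 has {2,3,4,5,6,7,8,9}; col 9 has {2,3,4,5,6,7,8,9}; box has {2,3,4,5,6,7,8,9} → only 1 remains.
R4C2 = 5: row 4 has {1,2,3,6,7,8,9}; col 2 has {1,3,4,6,7,8}; box has {1,2,3,4,7,9} → only 5 remains.
R4C7 = 4: row 4 has {1,2,3,5,6,7,8,9}; col 7 has {1,2,3,5,6,7,8,9}; box has {1,2,3,5,6,7,8,9} → only 4 remains.
R5C1 = 8: row 5 has {2,3,4,5,6,7,9}; col 1 has {1,2,3,4,7,9}; box has {1,2,3,4,5,7,9} → only 8 remains.

8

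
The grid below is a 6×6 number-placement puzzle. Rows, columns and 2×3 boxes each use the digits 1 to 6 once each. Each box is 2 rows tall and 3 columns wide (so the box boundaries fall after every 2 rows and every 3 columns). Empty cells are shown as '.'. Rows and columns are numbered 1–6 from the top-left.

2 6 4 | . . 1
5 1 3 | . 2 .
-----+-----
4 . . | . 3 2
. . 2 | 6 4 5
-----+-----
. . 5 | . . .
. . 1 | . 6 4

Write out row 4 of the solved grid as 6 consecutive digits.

132645

row 1, column 5 = 5 (sole candidate).
row 2, column 4 = 4 (sole candidate).
row 2, column 6 = 6 (sole candidate).
row 3, column 2 = 5 (sole candidate).
row 3, column 3 = 6 (sole candidate).
row 3, column 4 = 1 (sole candidate).
row 4, column 2 = 3: row 4 has {2,4,5,6}; col 2 has {1,5,6}; box has {2,4,5,6} → only 3 remains.
row 5, column 5 = 1 (sole candidate).
row 5, column 6 = 3 (sole candidate).
row 6, column 1 = 3 (sole candidate).
row 6, column 2 = 2 (sole candidate).
row 6, column 4 = 5 (sole candidate).
row 1, column 4 = 3 (sole candidate).
row 4, column 1 = 1: row 4 has {2,3,4,5,6}; col 1 has {2,3,4,5}; box has {2,3,4,5,6} → only 1 remains.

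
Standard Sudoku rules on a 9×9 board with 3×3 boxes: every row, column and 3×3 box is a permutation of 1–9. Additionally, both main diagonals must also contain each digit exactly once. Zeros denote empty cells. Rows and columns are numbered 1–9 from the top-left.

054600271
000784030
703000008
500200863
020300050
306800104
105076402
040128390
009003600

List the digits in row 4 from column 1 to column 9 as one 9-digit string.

591247863

R1C1 = 8: row 1 has {1,2,4,5,6,7}; col 1 has {1,3,5,7}; box has {3,4,5,7}; main diagonal has {2,3,4,9} → only 8 remains.
R1C6 = 9: row 1 has {1,2,4,5,6,7,8}; col 6 has {3,4,6,8}; box has {4,6,7,8} → only 9 remains.
R3C4 = 5: row 3 has {3,7,8}; col 4 has {1,2,3,6,7,8}; box has {4,6,7,8,9} → only 5 remains.
R3C5 = 1: row 3 has {3,5,7,8}; col 5 has {2,7,8}; box has {4,5,6,7,8,9} → only 1 remains.
R3C6 = 2: row 3 has {1,3,5,7,8}; col 6 has {3,4,6,8,9}; box has {1,4,5,6,7,8,9} → only 2 remains.
R3C7 = 9: row 3 has {1,2,3,5,7,8}; col 7 has {1,2,3,4,6,8}; box has {1,2,3,7,8}; anti-diagonal has {1,3,4,5,8} → only 9 remains.
R3C8 = 4: row 3 has {1,2,3,5,7,8,9}; col 8 has {3,5,6,7,9}; box has {1,2,3,7,8,9} → only 4 remains.
R4C6 = 7: row 4 has {2,3,5,6,8}; col 6 has {2,3,4,6,8,9}; box has {2,3,8}; anti-diagonal has {1,3,4,5,8,9} → only 7 remains.
R5C5 = 6: row 5 has {2,3,5}; col 5 has {1,2,7,8}; box has {2,3,7,8}; main diagonal has {2,3,4,8,9}; anti-diagonal has {1,3,4,5,7,8,9} → only 6 remains.
R5C6 = 1: row 5 has {2,3,5,6}; col 6 has {2,3,4,6,7,8,9}; box has {2,3,6,7,8} → only 1 remains.
R5C7 = 7: row 5 has {1,2,3,5,6}; col 7 has {1,2,3,4,6,8,9}; box has {1,3,4,5,6,8} → only 7 remains.
R5C9 = 9: row 5 has {1,2,3,5,6,7}; col 9 has {1,2,3,4,8}; box has {1,3,4,5,6,7,8} → only 9 remains.
R6C6 = 5: row 6 has {1,3,4,6,8}; col 6 has {1,2,3,4,6,7,8,9}; box has {1,2,3,6,7,8}; main diagonal has {2,3,4,6,8,9} → only 5 remains.
R6C8 = 2: row 6 has {1,3,4,5,6,8}; col 8 has {3,4,5,6,7,9}; box has {1,3,4,5,6,7,8,9} → only 2 remains.
R7C4 = 9: row 7 has {1,2,4,5,6,7}; col 4 has {1,2,3,5,6,7,8}; box has {1,2,3,6,7,8} → only 9 remains.
R7C8 = 8: row 7 has {1,2,4,5,6,7,9}; col 8 has {2,3,4,5,6,7,9}; box has {2,3,4,6,9} → only 8 remains.
R8C1 = 6: row 8 has {1,2,3,4,8,9}; col 1 has {1,3,5,7,8}; box has {1,4,5,9} → only 6 remains.
R8C3 = 7: row 8 has {1,2,3,4,6,8,9}; col 3 has {3,4,5,6,9}; box has {1,4,5,6,9} → only 7 remains.
R8C9 = 5: row 8 has {1,2,3,4,6,7,8,9}; col 9 has {1,2,3,4,8,9}; box has {2,3,4,6,8,9} → only 5 remains.
R9C1 = 2: row 9 has {3,6,9}; col 1 has {1,3,5,6,7,8}; box has {1,4,5,6,7,9}; anti-diagonal has {1,3,4,5,6,7,8,9} → only 2 remains.
R9C2 = 8: row 9 has {2,3,6,9}; col 2 has {2,4,5}; box has {1,2,4,5,6,7,9} → only 8 remains.
R9C4 = 4: row 9 has {2,3,6,8,9}; col 4 has {1,2,3,5,6,7,8,9}; box has {1,2,3,6,7,8,9} → only 4 remains.
R9C5 = 5: row 9 has {2,3,4,6,8,9}; col 5 has {1,2,6,7,8}; box has {1,2,3,4,6,7,8,9} → only 5 remains.
R9C8 = 1: row 9 has {2,3,4,5,6,8,9}; col 8 has {2,3,4,5,6,7,8,9}; box has {2,3,4,5,6,8,9} → only 1 remains.
R9C9 = 7: row 9 has {1,2,3,4,5,6,8,9}; col 9 has {1,2,3,4,5,8,9}; box has {1,2,3,4,5,6,8,9}; main diagonal has {2,3,4,5,6,8,9} → only 7 remains.
R1C5 = 3: row 1 has {1,2,4,5,6,7,8,9}; col 5 has {1,2,5,6,7,8}; box has {1,2,4,5,6,7,8,9} → only 3 remains.
R2C1 = 9: row 2 has {3,4,7,8}; col 1 has {1,2,3,5,6,7,8}; box has {3,4,5,7,8} → only 9 remains.
R2C2 = 1: row 2 has {3,4,7,8,9}; col 2 has {2,4,5,8}; box has {3,4,5,7,8,9}; main diagonal has {2,3,4,5,6,7,8,9} → only 1 remains.
R2C3 = 2: row 2 has {1,3,4,7,8,9}; col 3 has {3,4,5,6,7,9}; box has {1,3,4,5,7,8,9} → only 2 remains.
R2C7 = 5: row 2 has {1,2,3,4,7,8,9}; col 7 has {1,2,3,4,6,7,8,9}; box has {1,2,3,4,7,8,9} → only 5 remains.
R2C9 = 6: row 2 has {1,2,3,4,5,7,8,9}; col 9 has {1,2,3,4,5,7,8,9}; box has {1,2,3,4,5,7,8,9} → only 6 remains.
R3C2 = 6: row 3 has {1,2,3,4,5,7,8,9}; col 2 has {1,2,4,5,8}; box has {1,2,3,4,5,7,8,9} → only 6 remains.
R4C2 = 9: row 4 has {2,3,5,6,7,8}; col 2 has {1,2,4,5,6,8}; box has {2,3,5,6} → only 9 remains.
R4C3 = 1: row 4 has {2,3,5,6,7,8,9}; col 3 has {2,3,4,5,6,7,9}; box has {2,3,5,6,9} → only 1 remains.
R4C5 = 4: row 4 has {1,2,3,5,6,7,8,9}; col 5 has {1,2,3,5,6,7,8}; box has {1,2,3,5,6,7,8} → only 4 remains.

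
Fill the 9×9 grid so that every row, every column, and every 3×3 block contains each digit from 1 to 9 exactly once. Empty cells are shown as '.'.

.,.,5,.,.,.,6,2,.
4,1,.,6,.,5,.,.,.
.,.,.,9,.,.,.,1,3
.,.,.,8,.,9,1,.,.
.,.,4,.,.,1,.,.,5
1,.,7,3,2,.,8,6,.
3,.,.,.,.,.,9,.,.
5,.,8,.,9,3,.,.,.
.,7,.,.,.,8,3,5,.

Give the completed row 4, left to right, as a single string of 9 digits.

R2C7 = 7: row 2 has {1,4,5,6}; col 7 has {1,3,6,8,9}; box has {1,2,3,6} → only 7 remains.
R5C4 = 7: row 5 has {1,4,5}; col 4 has {3,6,8,9}; box has {1,2,3,8,9} → only 7 remains.
R5C5 = 6: row 5 has {1,4,5,7}; col 5 has {2,9}; box has {1,2,3,7,8,9} → only 6 remains.
R5C7 = 2: row 5 has {1,4,5,6,7}; col 7 has {1,3,6,7,8,9}; box has {1,5,6,8} → only 2 remains.
R6C6 = 4: row 6 has {1,2,3,6,7,8}; col 6 has {1,3,5,8,9}; box has {1,2,3,6,7,8,9} → only 4 remains.
R6C9 = 9: row 6 has {1,2,3,4,6,7,8}; col 9 has {3,5}; box has {1,2,5,6,8} → only 9 remains.
R8C7 = 4: row 8 has {3,5,8,9}; col 7 has {1,2,3,6,7,8,9}; box has {3,5,9} → only 4 remains.
R8C8 = 7: row 8 has {3,4,5,8,9}; col 8 has {1,2,5,6}; box has {3,4,5,9} → only 7 remains.
R1C6 = 7: row 1 has {2,5,6}; col 6 has {1,3,4,5,8,9}; box has {5,6,9} → only 7 remains.
R2C9 = 8: row 2 has {1,4,5,6,7}; col 9 has {3,5,9}; box has {1,2,3,6,7} → only 8 remains.
R3C6 = 2: row 3 has {1,3,9}; col 6 has {1,3,4,5,7,8,9}; box has {5,6,7,9} → only 2 remains.
R3C7 = 5: row 3 has {1,2,3,9}; col 7 has {1,2,3,4,6,7,8,9}; box has {1,2,3,6,7,8} → only 5 remains.
R4C5 = 5: row 4 has {1,8,9}; col 5 has {2,6,9}; box has {1,2,3,4,6,7,8,9} → only 5 remains.
R5C8 = 3: row 5 has {1,2,4,5,6,7}; col 8 has {1,2,5,6,7}; box has {1,2,5,6,8,9} → only 3 remains.
R6C2 = 5: row 6 has {1,2,3,4,6,7,8,9}; col 2 has {1,7}; box has {1,4,7} → only 5 remains.
R7C6 = 6: row 7 has {3,9}; col 6 has {1,2,3,4,5,7,8,9}; box has {3,8,9} → only 6 remains.
R7C8 = 8: row 7 has {3,6,9}; col 8 has {1,2,3,5,6,7}; box has {3,4,5,7,9} → only 8 remains.
R1C9 = 4: row 1 has {2,5,6,7}; col 9 has {3,5,8,9}; box has {1,2,3,5,6,7,8} → only 4 remains.
R2C5 = 3: row 2 has {1,4,5,6,7,8}; col 5 has {2,5,6,9}; box has {2,5,6,7,9} → only 3 remains.
R2C8 = 9: row 2 has {1,3,4,5,6,7,8}; col 8 has {1,2,3,5,6,7,8}; box has {1,2,3,4,5,6,7,8} → only 9 remains.
R3C3 = 6: row 3 has {1,2,3,5,9}; col 3 has {4,5,7,8}; box has {1,4,5} → only 6 remains.
R4C8 = 4: row 4 has {1,5,8,9}; col 8 has {1,2,3,5,6,7,8,9}; box has {1,2,3,5,6,8,9} → only 4 remains.
R4C9 = 7: row 4 has {1,4,5,8,9}; col 9 has {3,4,5,8,9}; box has {1,2,3,4,5,6,8,9} → only 7 remains.
R1C4 = 1: row 1 has {2,4,5,6,7}; col 4 has {3,6,7,8,9}; box has {2,3,5,6,7,9} → only 1 remains.
R1C5 = 8: row 1 has {1,2,4,5,6,7}; col 5 has {2,3,5,6,9}; box has {1,2,3,5,6,7,9} → only 8 remains.
R2C3 = 2: row 2 has {1,3,4,5,6,7,8,9}; col 3 has {4,5,6,7,8}; box has {1,4,5,6} → only 2 remains.
R3C2 = 8: row 3 has {1,2,3,5,6,9}; col 2 has {1,5,7}; box has {1,2,4,5,6} → only 8 remains.
R3C5 = 4: row 3 has {1,2,3,5,6,8,9}; col 5 has {2,3,5,6,8,9}; box has {1,2,3,5,6,7,8,9} → only 4 remains.
R4C3 = 3: row 4 has {1,4,5,7,8,9}; col 3 has {2,4,5,6,7,8}; box has {1,4,5,7} → only 3 remains.
R5C2 = 9: row 5 has {1,2,3,4,5,6,7}; col 2 has {1,5,7,8}; box has {1,3,4,5,7} → only 9 remains.
R7C3 = 1: row 7 has {3,6,8,9}; col 3 has {2,3,4,5,6,7,8}; box has {3,5,7,8} → only 1 remains.
R7C5 = 7: row 7 has {1,3,6,8,9}; col 5 has {2,3,4,5,6,8,9}; box has {3,6,8,9} → only 7 remains.
R7C9 = 2: row 7 has {1,3,6,7,8,9}; col 9 has {3,4,5,7,8,9}; box has {3,4,5,7,8,9} → only 2 remains.
R8C4 = 2: row 8 has {3,4,5,7,8,9}; col 4 has {1,3,6,7,8,9}; box has {3,6,7,8,9} → only 2 remains.
R9C3 = 9: row 9 has {3,5,7,8}; col 3 has {1,2,3,4,5,6,7,8}; box has {1,3,5,7,8} → only 9 remains.
R9C4 = 4: row 9 has {3,5,7,8,9}; col 4 has {1,2,3,6,7,8,9}; box has {2,3,6,7,8,9} → only 4 remains.
R9C5 = 1: row 9 has {3,4,5,7,8,9}; col 5 has {2,3,4,5,6,7,8,9}; box has {2,3,4,6,7,8,9} → only 1 remains.
R9C9 = 6: row 9 has {1,3,4,5,7,8,9}; col 9 has {2,3,4,5,7,8,9}; box has {2,3,4,5,7,8,9} → only 6 remains.
R1C1 = 9: row 1 has {1,2,4,5,6,7,8}; col 1 has {1,3,4,5}; box has {1,2,4,5,6,8} → only 9 remains.
R1C2 = 3: row 1 has {1,2,4,5,6,7,8,9}; col 2 has {1,5,7,8,9}; box has {1,2,4,5,6,8,9} → only 3 remains.
R3C1 = 7: row 3 has {1,2,3,4,5,6,8,9}; col 1 has {1,3,4,5,9}; box has {1,2,3,4,5,6,8,9} → only 7 remains.
R5C1 = 8: row 5 has {1,2,3,4,5,6,7,9}; col 1 has {1,3,4,5,7,9}; box has {1,3,4,5,7,9} → only 8 remains.
R7C2 = 4: row 7 has {1,2,3,6,7,8,9}; col 2 has {1,3,5,7,8,9}; box has {1,3,5,7,8,9} → only 4 remains.
R7C4 = 5: row 7 has {1,2,3,4,6,7,8,9}; col 4 has {1,2,3,4,6,7,8,9}; box has {1,2,3,4,6,7,8,9} → only 5 remains.
R8C2 = 6: row 8 has {2,3,4,5,7,8,9}; col 2 has {1,3,4,5,7,8,9}; box has {1,3,4,5,7,8,9} → only 6 remains.
R8C9 = 1: row 8 has {2,3,4,5,6,7,8,9}; col 9 has {2,3,4,5,6,7,8,9}; box has {2,3,4,5,6,7,8,9} → only 1 remains.
R9C1 = 2: row 9 has {1,3,4,5,6,7,8,9}; col 1 has {1,3,4,5,7,8,9}; box has {1,3,4,5,6,7,8,9} → only 2 remains.
R4C1 = 6: row 4 has {1,3,4,5,7,8,9}; col 1 has {1,2,3,4,5,7,8,9}; box has {1,3,4,5,7,8,9} → only 6 remains.
R4C2 = 2: row 4 has {1,3,4,5,6,7,8,9}; col 2 has {1,3,4,5,6,7,8,9}; box has {1,3,4,5,6,7,8,9} → only 2 remains.

623859147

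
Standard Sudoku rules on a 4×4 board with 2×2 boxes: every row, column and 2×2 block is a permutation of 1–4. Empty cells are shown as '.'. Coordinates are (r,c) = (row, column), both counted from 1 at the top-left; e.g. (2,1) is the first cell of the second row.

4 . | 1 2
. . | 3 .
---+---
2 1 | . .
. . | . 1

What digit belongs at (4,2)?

4

(1,2) = 3 (sole candidate).
(2,1) = 1 (sole candidate).
(2,2) = 2 (sole candidate).
(2,4) = 4 (sole candidate).
(3,3) = 4 (sole candidate).
(3,4) = 3 (sole candidate).
(4,1) = 3 (sole candidate).
(4,2) = 4: row 4 has {1,3}; col 2 has {1,2,3}; box has {1,2,3} → only 4 remains.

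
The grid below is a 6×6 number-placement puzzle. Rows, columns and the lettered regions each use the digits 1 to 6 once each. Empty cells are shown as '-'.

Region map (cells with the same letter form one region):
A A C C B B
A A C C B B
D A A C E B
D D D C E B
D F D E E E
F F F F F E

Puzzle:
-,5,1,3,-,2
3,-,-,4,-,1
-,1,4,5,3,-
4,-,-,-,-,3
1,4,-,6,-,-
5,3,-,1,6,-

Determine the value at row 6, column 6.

4

row 1, column 1 = 6: row 1 has {1,2,3,5}; col 1 has {1,3,4,5}; region has {1,3,4,5} → only 6 remains.
row 1, column 5 = 4: row 1 has {1,2,3,5,6}; col 5 has {3,6}; region has {1,2,3} → only 4 remains.
row 2, column 2 = 2: row 2 has {1,3,4}; col 2 has {1,3,4,5}; region has {1,3,4,5,6} → only 2 remains.
row 2, column 3 = 6: row 2 has {1,2,3,4}; col 3 has {1,4}; region has {1,3,4,5} → only 6 remains.
row 2, column 5 = 5: row 2 has {1,2,3,4,6}; col 5 has {3,4,6}; region has {1,2,3,4} → only 5 remains.
row 3, column 1 = 2: row 3 has {1,3,4,5}; col 1 has {1,3,4,5,6}; region has {1,4} → only 2 remains.
row 3, column 6 = 6: row 3 has {1,2,3,4,5}; col 6 has {1,2,3}; region has {1,2,3,4,5} → only 6 remains.
row 4, column 2 = 6: row 4 has {3,4}; col 2 has {1,2,3,4,5}; region has {1,2,4} → only 6 remains.
row 4, column 3 = 5: row 4 has {3,4,6}; col 3 has {1,4,6}; region has {1,2,4,6} → only 5 remains.
row 4, column 4 = 2: row 4 has {3,4,5,6}; col 4 has {1,3,4,5,6}; region has {1,3,4,5,6} → only 2 remains.
row 4, column 5 = 1: row 4 has {2,3,4,5,6}; col 5 has {3,4,5,6}; region has {3,6} → only 1 remains.
row 5, column 3 = 3: row 5 has {1,4,6}; col 3 has {1,4,5,6}; region has {1,2,4,5,6} → only 3 remains.
row 5, column 5 = 2: row 5 has {1,3,4,6}; col 5 has {1,3,4,5,6}; region has {1,3,6} → only 2 remains.
row 5, column 6 = 5: row 5 has {1,2,3,4,6}; col 6 has {1,2,3,6}; region has {1,2,3,6} → only 5 remains.
row 6, column 3 = 2: row 6 has {1,3,5,6}; col 3 has {1,3,4,5,6}; region has {1,3,4,5,6} → only 2 remains.
row 6, column 6 = 4: row 6 has {1,2,3,5,6}; col 6 has {1,2,3,5,6}; region has {1,2,3,5,6} → only 4 remains.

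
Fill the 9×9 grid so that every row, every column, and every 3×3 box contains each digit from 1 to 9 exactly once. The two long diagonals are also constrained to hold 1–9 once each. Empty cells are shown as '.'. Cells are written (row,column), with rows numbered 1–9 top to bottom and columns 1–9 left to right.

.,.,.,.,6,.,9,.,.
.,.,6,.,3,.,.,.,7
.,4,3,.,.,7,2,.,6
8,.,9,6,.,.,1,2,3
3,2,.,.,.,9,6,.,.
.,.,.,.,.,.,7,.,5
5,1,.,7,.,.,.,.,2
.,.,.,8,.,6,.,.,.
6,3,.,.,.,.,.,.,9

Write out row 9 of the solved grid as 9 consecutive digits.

(6,2) = 6: row 6 has {5,7}; col 2 has {1,2,3,4}; box has {2,3,8,9} → only 6 remains.
(1,8) = 3: in row 1, 3 can only go here (every other open cell in that row sees a 3).
(6,4) = 3: in row 6, 3 can only go here (every other open cell in that row sees a 3).
(6,8) = 9: in row 6, 9 can only go here (every other open cell in that row sees a 9).
(7,6) = 3: in row 7, 3 can only go here (every other open cell in that row sees a 3).
(7,8) = 6: in row 7, 6 can only go here (every other open cell in that row sees a 6).
(7,5) = 9: in row 7, 9 can only go here (every other open cell in that row sees a 9).
(8,7) = 3: in row 8, 3 can only go here (every other open cell in that row sees a 3).
(8,2) = 9: in column 2, 9 can only go here (every other open cell in that column sees a 9).
(5,5) = 7: in anti-diagonal, 7 can only go here (every other open cell in that diagonal sees a 7).
(4,2) = 7: in row 4, 7 can only go here (every other open cell in that row sees a 7).
(1,3) = 7: in row 1, 7 can only go here (every other open cell in that row sees a 7).
(8,1) = 7: in row 8, 7 can only go here (every other open cell in that row sees a 7).
(9,8) = 7: in row 9, 7 can only go here (every other open cell in that row sees a 7).
(6,1) = 4: in column 1, 4 can only go here (every other open cell in that column sees a 4).
(6,3) = 1: row 6 has {3,4,5,6,7,9}; col 3 has {3,6,7,9}; box has {2,3,4,6,7,8,9} → only 1 remains.
(5,3) = 5: row 5 has {2,3,6,7,9}; col 3 has {1,3,6,7,9}; box has {1,2,3,4,6,7,8,9} → only 5 remains.
(5,4) = 1: in row 5, 1 can only go here (every other open cell in that row sees a 1).
Singles propagation stalls before every target cell is settled. Branch on (1,1) (candidates {1,2}).
  Try (1,1) = 2: this forces (6,6)=8, (7,7)=4, (8,9)=1; then main diagonal has no cell left for 1 — contradiction.
So (1,1) = 1.
(3,1) = 9 (sole candidate).
(3,4) = 5 (sole candidate).
(2,1) = 2 (sole candidate).
(1,2) = 5 (hidden single in row 1).
(2,2) = 8 (sole candidate).
(6,6) = 2 (sole candidate).
(7,7) = 4 (sole candidate).
(8,8) = 5 (sole candidate).
(8,9) = 1 (sole candidate).
(9,7) = 8: row 9 has {3,6,7,9}; col 7 has {1,2,3,4,6,7,9}; box has {1,2,3,4,5,6,7,9} → only 8 remains.
(2,7) = 5 (sole candidate).
(6,5) = 8 (sole candidate).
(7,3) = 8 (sole candidate).
(1,9) = 4 (sole candidate).
(2,8) = 1 (sole candidate).
(3,5) = 1 (sole candidate).
(3,8) = 8 (sole candidate).
(4,6) = 5 (sole candidate).
(5,8) = 4 (sole candidate).
(5,9) = 8 (sole candidate).
(1,4) = 2 (sole candidate).
(1,6) = 8 (sole candidate).
(2,6) = 4 (sole candidate).
(4,5) = 4 (sole candidate).
(8,5) = 2 (sole candidate).
(9,4) = 4: row 9 has {3,6,7,8,9}; col 4 has {1,2,3,5,6,7,8}; box has {2,3,6,7,8,9} → only 4 remains.
(9,5) = 5: row 9 has {3,4,6,7,8,9}; col 5 has {1,2,3,4,6,7,8,9}; box has {2,3,4,6,7,8,9} → only 5 remains.
(9,6) = 1: row 9 has {3,4,5,6,7,8,9}; col 6 has {2,3,4,5,6,7,8,9}; box has {2,3,4,5,6,7,8,9} → only 1 remains.
(2,4) = 9 (sole candidate).
(8,3) = 4 (sole candidate).
(9,3) = 2: row 9 has {1,3,4,5,6,7,8,9}; col 3 has {1,3,4,5,6,7,8,9}; box has {1,3,4,5,6,7,8,9} → only 2 remains.

632451879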